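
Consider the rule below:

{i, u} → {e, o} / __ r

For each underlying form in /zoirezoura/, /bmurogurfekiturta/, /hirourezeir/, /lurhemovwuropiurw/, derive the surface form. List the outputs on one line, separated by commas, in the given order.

/zoirezoura/: /i/ is a high vowel immediately before /r/, so it lowers to [e]. /u/ is a high vowel immediately before /r/, so it lowers to [o]. → [zoerezoora].
/bmurogurfekiturta/: /u/ is a high vowel immediately before /r/, so it lowers to [o]. /u/ is a high vowel immediately before /r/, so it lowers to [o]. /u/ is a high vowel immediately before /r/, so it lowers to [o]. → [bmorogorfekitorta].
/hirourezeir/: /i/ is a high vowel immediately before /r/, so it lowers to [e]. /u/ is a high vowel immediately before /r/, so it lowers to [o]. /i/ is a high vowel immediately before /r/, so it lowers to [e]. → [heroorezeer].
/lurhemovwuropiurw/: /u/ is a high vowel immediately before /r/, so it lowers to [o]. /u/ is a high vowel immediately before /r/, so it lowers to [o]. /u/ is a high vowel immediately before /r/, so it lowers to [o]. → [lorhemovworopiorw].

zoerezoora, bmorogorfekitorta, heroorezeer, lorhemovworopiorw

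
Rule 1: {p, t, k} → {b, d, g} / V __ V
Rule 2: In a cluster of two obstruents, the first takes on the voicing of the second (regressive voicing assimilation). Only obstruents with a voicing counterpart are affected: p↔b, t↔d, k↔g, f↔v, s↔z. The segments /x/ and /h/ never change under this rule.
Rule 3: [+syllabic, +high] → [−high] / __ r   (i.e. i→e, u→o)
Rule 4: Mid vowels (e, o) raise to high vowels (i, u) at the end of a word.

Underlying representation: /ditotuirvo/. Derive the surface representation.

didoduervu

Rule 1 (intervocalic voicing): /t/ is a voiceless stop between vowels /i/ and /o/, so it voices to [d]. /t/ is a voiceless stop between vowels /o/ and /u/, so it voices to [d]. /ditotuirvo/ → didoduirvo.
Rule 2 (regressive voicing assimilation): no segment meets the environment; /didoduirvo/ is unchanged.
Rule 3 (pre-rhotic lowering): /i/ is a high vowel immediately before /r/, so it lowers to [e]. /didoduirvo/ → didoduervo.
Rule 4 (final vowel raising): /o/ is a mid vowel in word-final position, so it raises to [u]. /didoduervo/ → didoduervu.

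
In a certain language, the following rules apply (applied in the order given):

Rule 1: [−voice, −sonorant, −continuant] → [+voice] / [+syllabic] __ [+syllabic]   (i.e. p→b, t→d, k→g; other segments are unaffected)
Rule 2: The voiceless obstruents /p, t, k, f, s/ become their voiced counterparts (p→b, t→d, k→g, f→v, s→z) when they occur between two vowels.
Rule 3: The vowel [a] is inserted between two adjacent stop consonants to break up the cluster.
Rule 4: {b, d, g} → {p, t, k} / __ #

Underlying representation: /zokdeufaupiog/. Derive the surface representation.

Rule 1 (intervocalic voicing): /p/ is a voiceless stop between vowels /u/ and /i/, so it voices to [b]. /zokdeufaupiog/ → zokdeufaubiog.
Rule 2 (intervocalic voicing): /f/ is a voiceless obstruent between vowels /u/ and /a/, so it voices to [v]. /zokdeufaubiog/ → zokdeuvaubiog.
Rule 3 (stop-cluster a-epenthesis): /k/ and /d/ form a stop–stop cluster, so [a] is inserted between them. /zokdeuvaubiog/ → zokadeuvaubiog.
Rule 4 (final devoicing): /g/ is a voiced stop in word-final position, so it devoices to [k]. /zokadeuvaubiog/ → zokadeuvaubiok.

zokadeuvaubiok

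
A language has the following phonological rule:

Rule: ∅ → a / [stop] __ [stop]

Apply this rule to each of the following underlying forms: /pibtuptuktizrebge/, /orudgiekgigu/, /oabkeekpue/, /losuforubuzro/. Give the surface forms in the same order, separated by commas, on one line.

pibatupatukatizrebage, orudagiekagigu, oabakeekapue, losuforubuzro

/pibtuptuktizrebge/: /b/ and /t/ form a stop–stop cluster, so [a] is inserted between them. /p/ and /t/ form a stop–stop cluster, so [a] is inserted between them. /k/ and /t/ form a stop–stop cluster, so [a] is inserted between them. /b/ and /g/ form a stop–stop cluster, so [a] is inserted between them. → [pibatupatukatizrebage].
/orudgiekgigu/: /d/ and /g/ form a stop–stop cluster, so [a] is inserted between them. /k/ and /g/ form a stop–stop cluster, so [a] is inserted between them. → [orudagiekagigu].
/oabkeekpue/: /b/ and /k/ form a stop–stop cluster, so [a] is inserted between them. /k/ and /p/ form a stop–stop cluster, so [a] is inserted between them. → [oabakeekapue].
/losuforubuzro/: the rule's environment is not met; surfaces unchanged as [losuforubuzro].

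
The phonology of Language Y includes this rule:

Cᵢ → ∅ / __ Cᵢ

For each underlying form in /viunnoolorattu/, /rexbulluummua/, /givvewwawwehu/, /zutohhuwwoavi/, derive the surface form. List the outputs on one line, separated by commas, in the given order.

viunooloratu, rexbuluumua, givewawehu, zutohuwoavi

/viunnoolorattu/: /nn/ is a geminate; the first /n/ deletes. /tt/ is a geminate; the first /t/ deletes. → [viunooloratu].
/rexbulluummua/: /ll/ is a geminate; the first /l/ deletes. /mm/ is a geminate; the first /m/ deletes. → [rexbuluumua].
/givvewwawwehu/: /vv/ is a geminate; the first /v/ deletes. /ww/ is a geminate; the first /w/ deletes. /ww/ is a geminate; the first /w/ deletes. → [givewawehu].
/zutohhuwwoavi/: /hh/ is a geminate; the first /h/ deletes. /ww/ is a geminate; the first /w/ deletes. → [zutohuwoavi].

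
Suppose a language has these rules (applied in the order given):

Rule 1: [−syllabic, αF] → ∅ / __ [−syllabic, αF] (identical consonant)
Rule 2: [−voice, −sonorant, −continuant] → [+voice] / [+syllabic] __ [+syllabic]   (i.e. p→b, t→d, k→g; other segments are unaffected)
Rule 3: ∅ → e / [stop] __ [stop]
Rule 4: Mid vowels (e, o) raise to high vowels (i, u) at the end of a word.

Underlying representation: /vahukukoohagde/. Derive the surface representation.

Rule 1 (degemination): no segment meets the environment; /vahukukoohagde/ is unchanged.
Rule 2 (intervocalic voicing): /k/ is a voiceless stop between vowels /u/ and /u/, so it voices to [g]. /k/ is a voiceless stop between vowels /u/ and /o/, so it voices to [g]. /vahukukoohagde/ → vahugugoohagde.
Rule 3 (stop-cluster e-epenthesis): /g/ and /d/ form a stop–stop cluster, so [e] is inserted between them. /vahugugoohagde/ → vahugugoohagede.
Rule 4 (final vowel raising): /e/ is a mid vowel in word-final position, so it raises to [i]. /vahugugoohagede/ → vahugugoohagedi.

vahugugoohagedi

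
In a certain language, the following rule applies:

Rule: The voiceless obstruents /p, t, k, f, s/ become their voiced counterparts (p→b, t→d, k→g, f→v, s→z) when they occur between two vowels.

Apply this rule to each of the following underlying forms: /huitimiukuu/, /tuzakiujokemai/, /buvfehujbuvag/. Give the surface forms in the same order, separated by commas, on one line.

huidimiuguu, tuzagiujogemai, buvfehujbuvag

/huitimiukuu/: /t/ is a voiceless obstruent between vowels /i/ and /i/, so it voices to [d]. /k/ is a voiceless obstruent between vowels /u/ and /u/, so it voices to [g]. → [huidimiuguu].
/tuzakiujokemai/: /k/ is a voiceless obstruent between vowels /a/ and /i/, so it voices to [g]. /k/ is a voiceless obstruent between vowels /o/ and /e/, so it voices to [g]. → [tuzagiujogemai].
/buvfehujbuvag/: the rule's environment is not met; surfaces unchanged as [buvfehujbuvag].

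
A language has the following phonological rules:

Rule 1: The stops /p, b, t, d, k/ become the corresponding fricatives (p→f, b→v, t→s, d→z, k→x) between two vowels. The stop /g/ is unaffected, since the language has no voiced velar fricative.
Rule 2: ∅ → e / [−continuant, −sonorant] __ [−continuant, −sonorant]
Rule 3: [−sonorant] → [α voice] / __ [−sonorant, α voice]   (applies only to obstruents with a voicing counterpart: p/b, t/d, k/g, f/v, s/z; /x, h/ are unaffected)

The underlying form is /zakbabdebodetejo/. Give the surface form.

Rule 1 (intervocalic spirantization): /b/ is a stop between vowels /e/ and /o/, so it spirantizes to the fricative [v]. /d/ is a stop between vowels /o/ and /e/, so it spirantizes to the fricative [z]. /t/ is a stop between vowels /e/ and /e/, so it spirantizes to the fricative [s]. /zakbabdebodetejo/ → zakbabdevozesejo.
Rule 2 (stop-cluster e-epenthesis): /k/ and /b/ form a stop–stop cluster, so [e] is inserted between them. /b/ and /d/ form a stop–stop cluster, so [e] is inserted between them. /zakbabdevozesejo/ → zakebabedevozesejo.
Rule 3 (regressive voicing assimilation): no segment meets the environment; /zakebabedevozesejo/ is unchanged.

zakebabedevozesejo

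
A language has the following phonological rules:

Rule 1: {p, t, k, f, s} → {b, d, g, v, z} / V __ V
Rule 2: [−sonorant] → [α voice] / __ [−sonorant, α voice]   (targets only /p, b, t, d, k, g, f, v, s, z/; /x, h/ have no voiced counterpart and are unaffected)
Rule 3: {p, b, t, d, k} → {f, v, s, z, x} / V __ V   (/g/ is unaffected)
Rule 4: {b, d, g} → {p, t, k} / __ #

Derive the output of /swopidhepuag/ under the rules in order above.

swovithevuak

Rule 1 (intervocalic voicing): /p/ is a voiceless obstruent between vowels /o/ and /i/, so it voices to [b]. /p/ is a voiceless obstruent between vowels /e/ and /u/, so it voices to [b]. /swopidhepuag/ → swobidhebuag.
Rule 2 (regressive voicing assimilation): /d/ precedes the voiceless obstruent /h/, so it devoices to [t] by assimilation. /swobidhebuag/ → swobithebuag.
Rule 3 (intervocalic spirantization): /b/ is a stop between vowels /o/ and /i/, so it spirantizes to the fricative [v]. /b/ is a stop between vowels /e/ and /u/, so it spirantizes to the fricative [v]. /swobithebuag/ → swovithevuag.
Rule 4 (final devoicing): /g/ is a voiced stop in word-final position, so it devoices to [k]. /swovithevuag/ → swovithevuak.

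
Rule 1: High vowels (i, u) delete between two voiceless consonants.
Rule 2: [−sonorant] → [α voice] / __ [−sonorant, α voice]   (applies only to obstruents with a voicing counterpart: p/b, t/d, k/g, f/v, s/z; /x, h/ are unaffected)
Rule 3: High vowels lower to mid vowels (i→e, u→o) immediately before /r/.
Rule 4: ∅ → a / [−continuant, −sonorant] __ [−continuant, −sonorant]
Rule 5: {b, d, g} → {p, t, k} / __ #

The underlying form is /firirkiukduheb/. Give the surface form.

Rule 1 (high vowel syncope): no segment meets the environment; /firirkiukduheb/ is unchanged.
Rule 2 (regressive voicing assimilation): /k/ precedes the voiced obstruent /d/, so it voices to [g] by assimilation. /firirkiukduheb/ → firirkiugduheb.
Rule 3 (pre-rhotic lowering): /i/ is a high vowel immediately before /r/, so it lowers to [e]. /i/ is a high vowel immediately before /r/, so it lowers to [e]. /firirkiugduheb/ → fererkiugduheb.
Rule 4 (stop-cluster a-epenthesis): /g/ and /d/ form a stop–stop cluster, so [a] is inserted between them. /fererkiugduheb/ → fererkiugaduheb.
Rule 5 (final devoicing): /b/ is a voiced stop in word-final position, so it devoices to [p]. /fererkiugaduheb/ → fererkiugaduhep.

fererkiugaduhep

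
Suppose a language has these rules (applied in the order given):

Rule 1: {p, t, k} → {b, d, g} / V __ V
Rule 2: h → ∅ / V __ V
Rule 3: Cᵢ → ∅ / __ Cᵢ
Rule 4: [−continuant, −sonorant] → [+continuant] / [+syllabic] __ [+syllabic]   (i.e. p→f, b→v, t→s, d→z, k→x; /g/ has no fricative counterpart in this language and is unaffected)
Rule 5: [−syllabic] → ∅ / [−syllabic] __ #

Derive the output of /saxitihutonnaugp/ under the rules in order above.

Rule 1 (intervocalic voicing): /t/ is a voiceless stop between vowels /i/ and /i/, so it voices to [d]. /t/ is a voiceless stop between vowels /u/ and /o/, so it voices to [d]. /saxitihutonnaugp/ → saxidihudonnaugp.
Rule 2 (intervocalic h-deletion): /h/ occurs between vowels /i/ and /u/, so it deletes. /saxidihudonnaugp/ → saxidiudonnaugp.
Rule 3 (degemination): /nn/ is a geminate; the first /n/ deletes. /saxidiudonnaugp/ → saxidiudonaugp.
Rule 4 (intervocalic spirantization): /d/ is a stop between vowels /i/ and /i/, so it spirantizes to the fricative [z]. /d/ is a stop between vowels /u/ and /o/, so it spirantizes to the fricative [z]. /saxidiudonaugp/ → saxiziuzonaugp.
Rule 5 (final cluster simplification): /p/ is the second consonant of a word-final cluster /gp/, so it deletes. /saxiziuzonaugp/ → saxiziuzonaug.

saxiziuzonaug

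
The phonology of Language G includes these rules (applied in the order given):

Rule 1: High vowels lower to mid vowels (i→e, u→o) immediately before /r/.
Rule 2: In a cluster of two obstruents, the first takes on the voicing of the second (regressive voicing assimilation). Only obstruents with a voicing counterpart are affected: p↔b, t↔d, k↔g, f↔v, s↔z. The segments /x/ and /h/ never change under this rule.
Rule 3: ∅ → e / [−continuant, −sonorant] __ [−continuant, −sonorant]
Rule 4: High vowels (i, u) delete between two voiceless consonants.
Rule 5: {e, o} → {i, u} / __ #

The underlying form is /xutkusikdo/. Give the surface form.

xteksigedu

Rule 1 (pre-rhotic lowering): no segment meets the environment; /xutkusikdo/ is unchanged.
Rule 2 (regressive voicing assimilation): /k/ precedes the voiced obstruent /d/, so it voices to [g] by assimilation. /xutkusikdo/ → xutkusigdo.
Rule 3 (stop-cluster e-epenthesis): /t/ and /k/ form a stop–stop cluster, so [e] is inserted between them. /g/ and /d/ form a stop–stop cluster, so [e] is inserted between them. /xutkusigdo/ → xutekusigedo.
Rule 4 (high vowel syncope): /u/ is a high vowel flanked by voiceless consonants /x/ and /t/, so it deletes. /u/ is a high vowel flanked by voiceless consonants /k/ and /s/, so it deletes. /xutekusigedo/ → xteksigedo.
Rule 5 (final vowel raising): /o/ is a mid vowel in word-final position, so it raises to [u]. /xteksigedo/ → xteksigedu.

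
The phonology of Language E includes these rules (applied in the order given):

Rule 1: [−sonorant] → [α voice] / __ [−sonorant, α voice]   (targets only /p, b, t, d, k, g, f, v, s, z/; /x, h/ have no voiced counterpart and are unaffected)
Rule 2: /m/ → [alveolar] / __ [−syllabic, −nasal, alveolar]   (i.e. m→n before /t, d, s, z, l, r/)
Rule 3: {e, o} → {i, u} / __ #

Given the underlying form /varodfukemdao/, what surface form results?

varotfukendau

Rule 1 (regressive voicing assimilation): /d/ precedes the voiceless obstruent /f/, so it devoices to [t] by assimilation. /varodfukemdao/ → varotfukemdao.
Rule 2 (nasal place assimilation): /m/ precedes the alveolar consonant /d/, so it assimilates in place to [n]. /varotfukemdao/ → varotfukendao.
Rule 3 (final vowel raising): /o/ is a mid vowel in word-final position, so it raises to [u]. /varotfukendao/ → varotfukendau.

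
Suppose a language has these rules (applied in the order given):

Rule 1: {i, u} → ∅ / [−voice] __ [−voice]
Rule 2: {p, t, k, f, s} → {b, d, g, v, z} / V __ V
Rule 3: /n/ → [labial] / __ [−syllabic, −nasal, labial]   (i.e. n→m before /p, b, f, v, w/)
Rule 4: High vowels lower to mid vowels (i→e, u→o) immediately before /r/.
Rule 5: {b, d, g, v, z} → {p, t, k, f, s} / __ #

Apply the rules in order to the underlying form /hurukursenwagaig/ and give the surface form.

Rule 1 (high vowel syncope): no segment meets the environment; /hurukursenwagaig/ is unchanged.
Rule 2 (intervocalic voicing): /k/ is a voiceless obstruent between vowels /u/ and /u/, so it voices to [g]. /hurukursenwagaig/ → hurugursenwagaig.
Rule 3 (nasal place assimilation): /n/ precedes the labial consonant /w/, so it assimilates in place to [m]. /hurugursenwagaig/ → hurugursemwagaig.
Rule 4 (pre-rhotic lowering): /u/ is a high vowel immediately before /r/, so it lowers to [o]. /u/ is a high vowel immediately before /r/, so it lowers to [o]. /hurugursemwagaig/ → horugorsemwagaig.
Rule 5 (final devoicing): /g/ is a voiced obstruent in word-final position, so it devoices to [k]. /horugorsemwagaig/ → horugorsemwagaik.

horugorsemwagaik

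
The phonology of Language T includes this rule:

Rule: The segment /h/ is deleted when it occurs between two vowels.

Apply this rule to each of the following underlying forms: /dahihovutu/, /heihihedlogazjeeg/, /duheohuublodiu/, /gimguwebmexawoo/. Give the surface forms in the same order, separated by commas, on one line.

/dahihovutu/: /h/ occurs between vowels /a/ and /i/, so it deletes. /h/ occurs between vowels /i/ and /o/, so it deletes. → [daiovutu].
/heihihedlogazjeeg/: /h/ occurs between vowels /i/ and /i/, so it deletes. /h/ occurs between vowels /i/ and /e/, so it deletes. → [heiiedlogazjeeg].
/duheohuublodiu/: /h/ occurs between vowels /u/ and /e/, so it deletes. /h/ occurs between vowels /o/ and /u/, so it deletes. → [dueouublodiu].
/gimguwebmexawoo/: the rule's environment is not met; surfaces unchanged as [gimguwebmexawoo].

daiovutu, heiiedlogazjeeg, dueouublodiu, gimguwebmexawoo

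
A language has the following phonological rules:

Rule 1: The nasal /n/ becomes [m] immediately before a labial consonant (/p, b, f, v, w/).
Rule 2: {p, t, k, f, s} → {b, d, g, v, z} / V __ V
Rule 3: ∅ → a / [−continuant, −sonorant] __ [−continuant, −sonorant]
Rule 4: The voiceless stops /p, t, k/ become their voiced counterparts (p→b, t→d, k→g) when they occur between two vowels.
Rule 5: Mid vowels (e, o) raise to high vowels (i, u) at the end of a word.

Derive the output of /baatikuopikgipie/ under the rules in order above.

baadiguobigagibii

Rule 1 (nasal place assimilation): no segment meets the environment; /baatikuopikgipie/ is unchanged.
Rule 2 (intervocalic voicing): /t/ is a voiceless obstruent between vowels /a/ and /i/, so it voices to [d]. /k/ is a voiceless obstruent between vowels /i/ and /u/, so it voices to [g]. /p/ is a voiceless obstruent between vowels /o/ and /i/, so it voices to [b]. /p/ is a voiceless obstruent between vowels /i/ and /i/, so it voices to [b]. /baatikuopikgipie/ → baadiguobikgibie.
Rule 3 (stop-cluster a-epenthesis): /k/ and /g/ form a stop–stop cluster, so [a] is inserted between them. /baadiguobikgibie/ → baadiguobikagibie.
Rule 4 (intervocalic voicing): /k/ is a voiceless stop between vowels /i/ and /a/, so it voices to [g]. /baadiguobikagibie/ → baadiguobigagibie.
Rule 5 (final vowel raising): /e/ is a mid vowel in word-final position, so it raises to [i]. /baadiguobigagibie/ → baadiguobigagibii.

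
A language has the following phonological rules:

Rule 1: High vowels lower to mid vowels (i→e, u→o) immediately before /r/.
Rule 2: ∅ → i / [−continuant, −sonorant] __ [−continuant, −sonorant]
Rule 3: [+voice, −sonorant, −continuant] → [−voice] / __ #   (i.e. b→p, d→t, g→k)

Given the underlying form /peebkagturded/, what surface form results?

Rule 1 (pre-rhotic lowering): /u/ is a high vowel immediately before /r/, so it lowers to [o]. /peebkagturded/ → peebkagtorded.
Rule 2 (stop-cluster i-epenthesis): /b/ and /k/ form a stop–stop cluster, so [i] is inserted between them. /g/ and /t/ form a stop–stop cluster, so [i] is inserted between them. /peebkagtorded/ → peebikagitorded.
Rule 3 (final devoicing): /d/ is a voiced stop in word-final position, so it devoices to [t]. /peebikagitorded/ → peebikagitordet.

peebikagitordet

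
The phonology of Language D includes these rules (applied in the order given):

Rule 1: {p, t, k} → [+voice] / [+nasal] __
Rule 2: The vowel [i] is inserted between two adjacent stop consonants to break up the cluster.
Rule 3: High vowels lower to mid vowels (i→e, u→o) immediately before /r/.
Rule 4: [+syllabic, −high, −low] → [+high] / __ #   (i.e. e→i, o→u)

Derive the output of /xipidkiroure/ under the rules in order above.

Rule 1 (post-nasal voicing): no segment meets the environment; /xipidkiroure/ is unchanged.
Rule 2 (stop-cluster i-epenthesis): /d/ and /k/ form a stop–stop cluster, so [i] is inserted between them. /xipidkiroure/ → xipidikiroure.
Rule 3 (pre-rhotic lowering): /i/ is a high vowel immediately before /r/, so it lowers to [e]. /u/ is a high vowel immediately before /r/, so it lowers to [o]. /xipidikiroure/ → xipidikeroore.
Rule 4 (final vowel raising): /e/ is a mid vowel in word-final position, so it raises to [i]. /xipidikeroore/ → xipidikeroori.

xipidikeroori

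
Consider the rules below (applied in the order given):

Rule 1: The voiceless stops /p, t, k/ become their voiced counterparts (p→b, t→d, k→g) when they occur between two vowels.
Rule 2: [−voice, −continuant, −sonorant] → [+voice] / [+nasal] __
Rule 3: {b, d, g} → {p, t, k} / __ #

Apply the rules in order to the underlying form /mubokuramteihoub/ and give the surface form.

muboguramdeihoup

Rule 1 (intervocalic voicing): /k/ is a voiceless stop between vowels /o/ and /u/, so it voices to [g]. /mubokuramteihoub/ → muboguramteihoub.
Rule 2 (post-nasal voicing): /t/ is a voiceless stop immediately after the nasal /m/, so it voices to [d]. /muboguramteihoub/ → muboguramdeihoub.
Rule 3 (final devoicing): /b/ is a voiced stop in word-final position, so it devoices to [p]. /muboguramdeihoub/ → muboguramdeihoup.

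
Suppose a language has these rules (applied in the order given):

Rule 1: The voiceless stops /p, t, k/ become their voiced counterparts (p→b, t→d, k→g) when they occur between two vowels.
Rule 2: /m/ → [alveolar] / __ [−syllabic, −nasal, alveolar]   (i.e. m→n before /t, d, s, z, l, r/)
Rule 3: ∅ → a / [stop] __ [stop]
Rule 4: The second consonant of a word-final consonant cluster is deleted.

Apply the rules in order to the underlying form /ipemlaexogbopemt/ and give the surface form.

Rule 1 (intervocalic voicing): /p/ is a voiceless stop between vowels /i/ and /e/, so it voices to [b]. /p/ is a voiceless stop between vowels /o/ and /e/, so it voices to [b]. /ipemlaexogbopemt/ → ibemlaexogbobemt.
Rule 2 (nasal place assimilation): /m/ precedes the alveolar consonant /l/, so it assimilates in place to [n]. /m/ precedes the alveolar consonant /t/, so it assimilates in place to [n]. /ibemlaexogbobemt/ → ibenlaexogbobent.
Rule 3 (stop-cluster a-epenthesis): /g/ and /b/ form a stop–stop cluster, so [a] is inserted between them. /ibenlaexogbobent/ → ibenlaexogabobent.
Rule 4 (final cluster simplification): /t/ is the second consonant of a word-final cluster /nt/, so it deletes. /ibenlaexogabobent/ → ibenlaexogaboben.

ibenlaexogaboben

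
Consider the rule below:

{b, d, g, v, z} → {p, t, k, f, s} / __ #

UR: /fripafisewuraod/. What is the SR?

fripafisewuraot

/d/ is a voiced obstruent in word-final position, so it devoices to [t].
Surface form: [fripafisewuraot].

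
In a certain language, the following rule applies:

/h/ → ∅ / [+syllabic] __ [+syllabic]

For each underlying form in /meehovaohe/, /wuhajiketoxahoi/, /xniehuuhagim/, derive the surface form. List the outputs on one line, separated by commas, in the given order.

/meehovaohe/: /h/ occurs between vowels /e/ and /o/, so it deletes. /h/ occurs between vowels /o/ and /e/, so it deletes. → [meeovaoe].
/wuhajiketoxahoi/: /h/ occurs between vowels /u/ and /a/, so it deletes. /h/ occurs between vowels /a/ and /o/, so it deletes. → [wuajiketoxaoi].
/xniehuuhagim/: /h/ occurs between vowels /e/ and /u/, so it deletes. /h/ occurs between vowels /u/ and /a/, so it deletes. → [xnieuuagim].

meeovaoe, wuajiketoxaoi, xnieuuagim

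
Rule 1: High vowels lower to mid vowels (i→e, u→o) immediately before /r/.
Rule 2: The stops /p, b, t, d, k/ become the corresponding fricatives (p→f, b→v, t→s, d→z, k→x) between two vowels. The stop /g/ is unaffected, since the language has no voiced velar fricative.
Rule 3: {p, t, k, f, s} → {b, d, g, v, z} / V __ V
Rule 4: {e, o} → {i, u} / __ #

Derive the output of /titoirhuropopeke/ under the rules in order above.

Rule 1 (pre-rhotic lowering): /i/ is a high vowel immediately before /r/, so it lowers to [e]. /u/ is a high vowel immediately before /r/, so it lowers to [o]. /titoirhuropopeke/ → titoerhoropopeke.
Rule 2 (intervocalic spirantization): /t/ is a stop between vowels /i/ and /o/, so it spirantizes to the fricative [s]. /p/ is a stop between vowels /o/ and /o/, so it spirantizes to the fricative [f]. /p/ is a stop between vowels /o/ and /e/, so it spirantizes to the fricative [f]. /k/ is a stop between vowels /e/ and /e/, so it spirantizes to the fricative [x]. /titoerhoropopeke/ → tisoerhorofofexe.
Rule 3 (intervocalic voicing): /s/ is a voiceless obstruent between vowels /i/ and /o/, so it voices to [z]. /f/ is a voiceless obstruent between vowels /o/ and /o/, so it voices to [v]. /f/ is a voiceless obstruent between vowels /o/ and /e/, so it voices to [v]. /tisoerhorofofexe/ → tizoerhorovovexe.
Rule 4 (final vowel raising): /e/ is a mid vowel in word-final position, so it raises to [i]. /tizoerhorovovexe/ → tizoerhorovovexi.

tizoerhorovovexi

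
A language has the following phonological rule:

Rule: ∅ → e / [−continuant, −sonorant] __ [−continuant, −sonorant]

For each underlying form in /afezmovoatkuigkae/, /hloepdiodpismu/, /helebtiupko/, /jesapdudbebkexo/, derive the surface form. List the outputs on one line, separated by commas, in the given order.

/afezmovoatkuigkae/: /t/ and /k/ form a stop–stop cluster, so [e] is inserted between them. /g/ and /k/ form a stop–stop cluster, so [e] is inserted between them. → [afezmovoatekuigekae].
/hloepdiodpismu/: /p/ and /d/ form a stop–stop cluster, so [e] is inserted between them. /d/ and /p/ form a stop–stop cluster, so [e] is inserted between them. → [hloepediodepismu].
/helebtiupko/: /b/ and /t/ form a stop–stop cluster, so [e] is inserted between them. /p/ and /k/ form a stop–stop cluster, so [e] is inserted between them. → [helebetiupeko].
/jesapdudbebkexo/: /p/ and /d/ form a stop–stop cluster, so [e] is inserted between them. /d/ and /b/ form a stop–stop cluster, so [e] is inserted between them. /b/ and /k/ form a stop–stop cluster, so [e] is inserted between them. → [jesapedudebebekexo].

afezmovoatekuigekae, hloepediodepismu, helebetiupeko, jesapedudebebekexo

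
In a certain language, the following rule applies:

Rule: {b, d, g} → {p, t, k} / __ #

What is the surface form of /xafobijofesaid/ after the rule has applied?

Scanning /xafobijofesaid/: /b/ at position 5 is not in the conditioning environment; /d/ is a voiced stop in word-final position, so it devoices to [t].
Result: [xafobijofesait].

xafobijofesait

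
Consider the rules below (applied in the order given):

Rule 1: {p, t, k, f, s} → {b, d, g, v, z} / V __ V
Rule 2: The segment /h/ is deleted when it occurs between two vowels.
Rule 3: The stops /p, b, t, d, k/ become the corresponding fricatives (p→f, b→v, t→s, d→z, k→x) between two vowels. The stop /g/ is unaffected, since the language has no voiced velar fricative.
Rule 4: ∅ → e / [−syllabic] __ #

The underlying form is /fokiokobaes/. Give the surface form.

fogiogovaese

Rule 1 (intervocalic voicing): /k/ is a voiceless obstruent between vowels /o/ and /i/, so it voices to [g]. /k/ is a voiceless obstruent between vowels /o/ and /o/, so it voices to [g]. /fokiokobaes/ → fogiogobaes.
Rule 2 (intervocalic h-deletion): no segment meets the environment; /fogiogobaes/ is unchanged.
Rule 3 (intervocalic spirantization): /b/ is a stop between vowels /o/ and /a/, so it spirantizes to the fricative [v]. /fogiogobaes/ → fogiogovaes.
Rule 4 (final e-epenthesis): the form ends in the consonant /s/, so [e] is inserted word-finally. /fogiogovaes/ → fogiogovaese.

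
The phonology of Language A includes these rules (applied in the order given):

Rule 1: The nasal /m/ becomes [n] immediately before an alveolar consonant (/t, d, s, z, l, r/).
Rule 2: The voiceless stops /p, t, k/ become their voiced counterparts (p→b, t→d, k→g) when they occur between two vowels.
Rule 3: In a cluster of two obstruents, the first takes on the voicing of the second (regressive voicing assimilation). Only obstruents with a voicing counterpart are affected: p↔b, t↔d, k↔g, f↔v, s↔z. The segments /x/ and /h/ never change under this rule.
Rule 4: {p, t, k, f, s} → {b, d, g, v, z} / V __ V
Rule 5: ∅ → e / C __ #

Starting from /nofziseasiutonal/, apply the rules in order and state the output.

Rule 1 (nasal place assimilation): no segment meets the environment; /nofziseasiutonal/ is unchanged.
Rule 2 (intervocalic voicing): /t/ is a voiceless stop between vowels /u/ and /o/, so it voices to [d]. /nofziseasiutonal/ → nofziseasiudonal.
Rule 3 (regressive voicing assimilation): /f/ precedes the voiced obstruent /z/, so it voices to [v] by assimilation. /nofziseasiudonal/ → novziseasiudonal.
Rule 4 (intervocalic voicing): /s/ is a voiceless obstruent between vowels /i/ and /e/, so it voices to [z]. /s/ is a voiceless obstruent between vowels /a/ and /i/, so it voices to [z]. /novziseasiudonal/ → novzizeaziudonal.
Rule 5 (final e-epenthesis): the form ends in the consonant /l/, so [e] is inserted word-finally. /novzizeaziudonal/ → novzizeaziudonale.

novzizeaziudonale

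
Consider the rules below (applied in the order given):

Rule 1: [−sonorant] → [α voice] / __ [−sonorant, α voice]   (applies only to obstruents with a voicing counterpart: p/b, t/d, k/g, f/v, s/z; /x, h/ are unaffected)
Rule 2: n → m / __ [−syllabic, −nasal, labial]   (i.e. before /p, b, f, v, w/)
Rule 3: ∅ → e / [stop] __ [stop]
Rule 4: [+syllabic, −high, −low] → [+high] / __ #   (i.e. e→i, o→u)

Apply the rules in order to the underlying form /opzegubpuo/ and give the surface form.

obzegupepuu

Rule 1 (regressive voicing assimilation): /p/ precedes the voiced obstruent /z/, so it voices to [b] by assimilation. /b/ precedes the voiceless obstruent /p/, so it devoices to [p] by assimilation. /opzegubpuo/ → obzeguppuo.
Rule 2 (nasal place assimilation): no segment meets the environment; /obzeguppuo/ is unchanged.
Rule 3 (stop-cluster e-epenthesis): /p/ and /p/ form a stop–stop cluster, so [e] is inserted between them. /obzeguppuo/ → obzegupepuo.
Rule 4 (final vowel raising): /o/ is a mid vowel in word-final position, so it raises to [u]. /obzegupepuo/ → obzegupepuu.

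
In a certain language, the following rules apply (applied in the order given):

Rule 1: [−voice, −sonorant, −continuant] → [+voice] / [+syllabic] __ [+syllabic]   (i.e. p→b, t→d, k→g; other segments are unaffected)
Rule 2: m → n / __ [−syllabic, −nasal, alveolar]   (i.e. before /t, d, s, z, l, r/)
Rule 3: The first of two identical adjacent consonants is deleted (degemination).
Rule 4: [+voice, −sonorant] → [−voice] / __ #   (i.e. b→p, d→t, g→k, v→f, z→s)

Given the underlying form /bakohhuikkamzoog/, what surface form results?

bagohuikanzook

Rule 1 (intervocalic voicing): /k/ is a voiceless stop between vowels /a/ and /o/, so it voices to [g]. /bakohhuikkamzoog/ → bagohhuikkamzoog.
Rule 2 (nasal place assimilation): /m/ precedes the alveolar consonant /z/, so it assimilates in place to [n]. /bagohhuikkamzoog/ → bagohhuikkanzoog.
Rule 3 (degemination): /hh/ is a geminate; the first /h/ deletes. /kk/ is a geminate; the first /k/ deletes. /bagohhuikkanzoog/ → bagohuikanzoog.
Rule 4 (final devoicing): /g/ is a voiced obstruent in word-final position, so it devoices to [k]. /bagohuikanzoog/ → bagohuikanzook.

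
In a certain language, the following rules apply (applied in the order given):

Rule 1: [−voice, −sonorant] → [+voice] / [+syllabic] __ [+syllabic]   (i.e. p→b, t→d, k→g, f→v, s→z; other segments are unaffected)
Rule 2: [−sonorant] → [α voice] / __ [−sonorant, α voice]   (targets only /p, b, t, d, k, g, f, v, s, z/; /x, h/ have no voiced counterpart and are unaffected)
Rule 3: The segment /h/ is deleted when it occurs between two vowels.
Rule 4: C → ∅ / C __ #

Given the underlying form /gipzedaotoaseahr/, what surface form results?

Rule 1 (intervocalic voicing): /t/ is a voiceless obstruent between vowels /o/ and /o/, so it voices to [d]. /s/ is a voiceless obstruent between vowels /a/ and /e/, so it voices to [z]. /gipzedaotoaseahr/ → gipzedaodoazeahr.
Rule 2 (regressive voicing assimilation): /p/ precedes the voiced obstruent /z/, so it voices to [b] by assimilation. /gipzedaodoazeahr/ → gibzedaodoazeahr.
Rule 3 (intervocalic h-deletion): no segment meets the environment; /gibzedaodoazeahr/ is unchanged.
Rule 4 (final cluster simplification): /r/ is the second consonant of a word-final cluster /hr/, so it deletes. /gibzedaodoazeahr/ → gibzedaodoazeah.

gibzedaodoazeah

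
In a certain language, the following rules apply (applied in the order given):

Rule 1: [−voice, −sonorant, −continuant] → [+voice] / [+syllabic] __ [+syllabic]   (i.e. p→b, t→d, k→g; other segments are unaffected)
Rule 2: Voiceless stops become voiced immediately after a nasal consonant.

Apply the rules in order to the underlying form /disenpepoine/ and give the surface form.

disenbeboine

Rule 1 (intervocalic voicing): /p/ is a voiceless stop between vowels /e/ and /o/, so it voices to [b]. /disenpepoine/ → disenpeboine.
Rule 2 (post-nasal voicing): /p/ is a voiceless stop immediately after the nasal /n/, so it voices to [b]. /disenpeboine/ → disenbeboine.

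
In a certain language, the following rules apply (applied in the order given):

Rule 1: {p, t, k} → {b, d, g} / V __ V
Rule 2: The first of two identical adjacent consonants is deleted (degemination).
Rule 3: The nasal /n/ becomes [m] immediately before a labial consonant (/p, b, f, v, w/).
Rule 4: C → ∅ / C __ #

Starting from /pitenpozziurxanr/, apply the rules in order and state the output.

Rule 1 (intervocalic voicing): /t/ is a voiceless stop between vowels /i/ and /e/, so it voices to [d]. /pitenpozziurxanr/ → pidenpozziurxanr.
Rule 2 (degemination): /zz/ is a geminate; the first /z/ deletes. /pidenpozziurxanr/ → pidenpoziurxanr.
Rule 3 (nasal place assimilation): /n/ precedes the labial consonant /p/, so it assimilates in place to [m]. /pidenpoziurxanr/ → pidempoziurxanr.
Rule 4 (final cluster simplification): /r/ is the second consonant of a word-final cluster /nr/, so it deletes. /pidempoziurxanr/ → pidempoziurxan.

pidempoziurxan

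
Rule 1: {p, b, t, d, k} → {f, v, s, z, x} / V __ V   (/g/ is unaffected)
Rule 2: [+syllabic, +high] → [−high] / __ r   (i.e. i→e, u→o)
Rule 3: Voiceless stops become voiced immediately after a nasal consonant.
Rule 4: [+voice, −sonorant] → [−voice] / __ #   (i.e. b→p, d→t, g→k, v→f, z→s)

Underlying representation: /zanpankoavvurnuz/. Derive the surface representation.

zanbangoavvornus

Rule 1 (intervocalic spirantization): no segment meets the environment; /zanpankoavvurnuz/ is unchanged.
Rule 2 (pre-rhotic lowering): /u/ is a high vowel immediately before /r/, so it lowers to [o]. /zanpankoavvurnuz/ → zanpankoavvornuz.
Rule 3 (post-nasal voicing): /p/ is a voiceless stop immediately after the nasal /n/, so it voices to [b]. /k/ is a voiceless stop immediately after the nasal /n/, so it voices to [g]. /zanpankoavvornuz/ → zanbangoavvornuz.
Rule 4 (final devoicing): /z/ is a voiced obstruent in word-final position, so it devoices to [s]. /zanbangoavvornuz/ → zanbangoavvornus.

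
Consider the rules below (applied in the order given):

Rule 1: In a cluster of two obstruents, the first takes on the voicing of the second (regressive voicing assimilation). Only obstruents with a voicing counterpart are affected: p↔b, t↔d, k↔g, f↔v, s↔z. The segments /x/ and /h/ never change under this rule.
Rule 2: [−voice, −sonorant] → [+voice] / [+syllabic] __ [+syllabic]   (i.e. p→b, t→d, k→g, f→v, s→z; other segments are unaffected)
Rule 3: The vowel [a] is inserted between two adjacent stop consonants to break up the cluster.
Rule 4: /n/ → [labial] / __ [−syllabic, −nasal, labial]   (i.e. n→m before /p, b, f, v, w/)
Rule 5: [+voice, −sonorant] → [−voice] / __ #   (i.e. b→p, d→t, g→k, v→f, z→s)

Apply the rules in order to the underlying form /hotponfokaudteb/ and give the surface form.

hotapomfogautatep

Rule 1 (regressive voicing assimilation): /d/ precedes the voiceless obstruent /t/, so it devoices to [t] by assimilation. /hotponfokaudteb/ → hotponfokautteb.
Rule 2 (intervocalic voicing): /k/ is a voiceless obstruent between vowels /o/ and /a/, so it voices to [g]. /hotponfokautteb/ → hotponfogautteb.
Rule 3 (stop-cluster a-epenthesis): /t/ and /p/ form a stop–stop cluster, so [a] is inserted between them. /t/ and /t/ form a stop–stop cluster, so [a] is inserted between them. /hotponfogautteb/ → hotaponfogautateb.
Rule 4 (nasal place assimilation): /n/ precedes the labial consonant /f/, so it assimilates in place to [m]. /hotaponfogautateb/ → hotapomfogautateb.
Rule 5 (final devoicing): /b/ is a voiced obstruent in word-final position, so it devoices to [p]. /hotapomfogautateb/ → hotapomfogautatep.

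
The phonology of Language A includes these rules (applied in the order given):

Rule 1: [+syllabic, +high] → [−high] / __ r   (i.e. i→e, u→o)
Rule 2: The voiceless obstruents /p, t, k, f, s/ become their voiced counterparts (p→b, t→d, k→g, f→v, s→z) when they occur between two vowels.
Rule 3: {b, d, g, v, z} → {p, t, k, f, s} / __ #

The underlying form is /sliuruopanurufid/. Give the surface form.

Rule 1 (pre-rhotic lowering): /u/ is a high vowel immediately before /r/, so it lowers to [o]. /u/ is a high vowel immediately before /r/, so it lowers to [o]. /sliuruopanurufid/ → slioruopanorufid.
Rule 2 (intervocalic voicing): /p/ is a voiceless obstruent between vowels /o/ and /a/, so it voices to [b]. /f/ is a voiceless obstruent between vowels /u/ and /i/, so it voices to [v]. /slioruopanorufid/ → slioruobanoruvid.
Rule 3 (final devoicing): /d/ is a voiced obstruent in word-final position, so it devoices to [t]. /slioruobanoruvid/ → slioruobanoruvit.

slioruobanoruvit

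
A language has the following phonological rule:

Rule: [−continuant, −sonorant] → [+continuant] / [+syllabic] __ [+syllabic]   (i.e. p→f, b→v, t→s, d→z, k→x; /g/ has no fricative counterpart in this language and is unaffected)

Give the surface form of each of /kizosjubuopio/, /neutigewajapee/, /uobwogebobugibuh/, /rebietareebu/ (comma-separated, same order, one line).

/kizosjubuopio/: /b/ is a stop between vowels /u/ and /u/, so it spirantizes to the fricative [v]. /p/ is a stop between vowels /o/ and /i/, so it spirantizes to the fricative [f]. → [kizosjuvuofio].
/neutigewajapee/: /t/ is a stop between vowels /u/ and /i/, so it spirantizes to the fricative [s]. /p/ is a stop between vowels /a/ and /e/, so it spirantizes to the fricative [f]. → [neusigewajafee].
/uobwogebobugibuh/: /b/ is a stop between vowels /e/ and /o/, so it spirantizes to the fricative [v]. /b/ is a stop between vowels /o/ and /u/, so it spirantizes to the fricative [v]. /b/ is a stop between vowels /i/ and /u/, so it spirantizes to the fricative [v]. → [uobwogevovugivuh].
/rebietareebu/: /b/ is a stop between vowels /e/ and /i/, so it spirantizes to the fricative [v]. /t/ is a stop between vowels /e/ and /a/, so it spirantizes to the fricative [s]. /b/ is a stop between vowels /e/ and /u/, so it spirantizes to the fricative [v]. → [reviesareevu].

kizosjuvuofio, neusigewajafee, uobwogevovugivuh, reviesareevu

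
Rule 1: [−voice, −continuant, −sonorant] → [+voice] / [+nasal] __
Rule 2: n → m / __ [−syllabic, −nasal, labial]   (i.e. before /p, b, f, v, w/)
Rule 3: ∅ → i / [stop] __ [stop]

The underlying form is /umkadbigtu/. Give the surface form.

umgadibigitu

Rule 1 (post-nasal voicing): /k/ is a voiceless stop immediately after the nasal /m/, so it voices to [g]. /umkadbigtu/ → umgadbigtu.
Rule 2 (nasal place assimilation): no segment meets the environment; /umgadbigtu/ is unchanged.
Rule 3 (stop-cluster i-epenthesis): /d/ and /b/ form a stop–stop cluster, so [i] is inserted between them. /g/ and /t/ form a stop–stop cluster, so [i] is inserted between them. /umgadbigtu/ → umgadibigitu.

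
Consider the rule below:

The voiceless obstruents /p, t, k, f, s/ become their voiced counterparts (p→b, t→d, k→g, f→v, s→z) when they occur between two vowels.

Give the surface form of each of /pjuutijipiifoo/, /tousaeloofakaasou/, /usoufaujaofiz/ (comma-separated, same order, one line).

pjuudijibiivoo, touzaeloovagaazou, uzouvaujaoviz

/pjuutijipiifoo/: /t/ is a voiceless obstruent between vowels /u/ and /i/, so it voices to [d]. /p/ is a voiceless obstruent between vowels /i/ and /i/, so it voices to [b]. /f/ is a voiceless obstruent between vowels /i/ and /o/, so it voices to [v]. → [pjuudijibiivoo].
/tousaeloofakaasou/: /s/ is a voiceless obstruent between vowels /u/ and /a/, so it voices to [z]. /f/ is a voiceless obstruent between vowels /o/ and /a/, so it voices to [v]. /k/ is a voiceless obstruent between vowels /a/ and /a/, so it voices to [g]. /s/ is a voiceless obstruent between vowels /a/ and /o/, so it voices to [z]. → [touzaeloovagaazou].
/usoufaujaofiz/: /s/ is a voiceless obstruent between vowels /u/ and /o/, so it voices to [z]. /f/ is a voiceless obstruent between vowels /u/ and /a/, so it voices to [v]. /f/ is a voiceless obstruent between vowels /o/ and /i/, so it voices to [v]. → [uzouvaujaoviz].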